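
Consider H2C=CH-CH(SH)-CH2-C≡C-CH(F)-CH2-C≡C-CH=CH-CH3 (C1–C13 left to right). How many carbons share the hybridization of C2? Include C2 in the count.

4

C2 is sp2 (one π bond).
C1: sp2 ✓
C2: sp2 ✓
C3: sp3
C4: sp3
C5: sp
C6: sp
C7: sp3
C8: sp3
C9: sp
C10: sp
C11: sp2 ✓
C12: sp2 ✓
C13: sp3
4 carbons are sp2.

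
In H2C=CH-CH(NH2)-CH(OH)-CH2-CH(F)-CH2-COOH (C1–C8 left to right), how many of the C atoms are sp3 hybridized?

5

C1: sp2
C2: sp2
C3: sp3 ✓
C4: sp3 ✓
C5: sp3 ✓
C6: sp3 ✓
C7: sp3 ✓
C8: sp2
C3, C4, C5, C6, C7 → 5 sp3 carbons.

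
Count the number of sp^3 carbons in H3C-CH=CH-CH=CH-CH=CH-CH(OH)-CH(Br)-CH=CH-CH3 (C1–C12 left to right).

4

C1: sp3 ✓
C2: sp2
C3: sp2
C4: sp2
C5: sp2
C6: sp2
C7: sp2
C8: sp3 ✓
C9: sp3 ✓
C10: sp2
C11: sp2
C12: sp3 ✓
C1, C8, C9, C12 → 4 sp3 carbons.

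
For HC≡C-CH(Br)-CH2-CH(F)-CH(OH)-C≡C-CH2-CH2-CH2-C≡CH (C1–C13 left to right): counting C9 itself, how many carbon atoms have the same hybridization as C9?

7

C9 is sp3 (only σ bonds).
C1: sp
C2: sp
C3: sp3 ✓
C4: sp3 ✓
C5: sp3 ✓
C6: sp3 ✓
C7: sp
C8: sp
C9: sp3 ✓
C10: sp3 ✓
C11: sp3 ✓
C12: sp
C13: sp
7 carbons are sp3.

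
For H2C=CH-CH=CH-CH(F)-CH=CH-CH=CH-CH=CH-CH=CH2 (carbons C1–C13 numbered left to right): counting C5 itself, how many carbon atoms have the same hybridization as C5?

C5 is sp3 (only σ bonds).
C1: sp2
C2: sp2
C3: sp2
C4: sp2
C5: sp3 ✓
C6: sp2
C7: sp2
C8: sp2
C9: sp2
C10: sp2
C11: sp2
C12: sp2
C13: sp2
1 carbon is sp3.

1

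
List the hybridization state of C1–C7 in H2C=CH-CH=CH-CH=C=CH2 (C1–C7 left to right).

C1 — 3 σ bonds, plus one π bond. Steric number 3, so sp2.
C2 carries 3 σ bonds, plus one π bond, giving a steric number of 3, so it is sp2.
C3 is sp2: 3 σ bonds, plus one π bond, 3 electron-density regions.
C4 (3 σ bonds, plus one π bond) has steric number 3: sp2.
C5 is sp2: 3 σ bonds, plus one π bond, 3 electron-density regions.
C6 is sp: 2 σ bonds, plus two π bonds, 2 electron-density regions.
C7: 3 σ bonds, plus one π bond; 3 regions of electron density → sp2.

C1 sp2, C2 sp2, C3 sp2, C4 sp2, C5 sp2, C6 sp, C7 sp2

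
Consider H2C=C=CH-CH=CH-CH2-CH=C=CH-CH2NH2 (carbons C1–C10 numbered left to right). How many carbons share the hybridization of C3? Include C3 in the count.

6

C3 is sp2 (one π bond).
C1: sp2 ✓
C2: sp
C3: sp2 ✓
C4: sp2 ✓
C5: sp2 ✓
C6: sp3
C7: sp2 ✓
C8: sp
C9: sp2 ✓
C10: sp3
6 carbons are sp2.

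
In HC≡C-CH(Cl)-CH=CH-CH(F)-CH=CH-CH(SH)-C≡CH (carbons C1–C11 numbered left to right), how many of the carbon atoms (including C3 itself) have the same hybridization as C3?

C3 is sp3 (only σ bonds).
C1: sp
C2: sp
C3: sp3 ✓
C4: sp2
C5: sp2
C6: sp3 ✓
C7: sp2
C8: sp2
C9: sp3 ✓
C10: sp
C11: sp
3 carbons are sp3.

3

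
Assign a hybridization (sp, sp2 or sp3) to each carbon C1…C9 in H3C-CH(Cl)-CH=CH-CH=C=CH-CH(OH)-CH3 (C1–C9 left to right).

C1 sp3, C2 sp3, C3 sp2, C4 sp2, C5 sp2, C6 sp, C7 sp2, C8 sp3, C9 sp3

C1 has 4 σ bonds: steric number 4 → sp3.
C2: 4 σ bonds; 4 regions of electron density → sp3.
C3: 3 σ bonds, plus one π bond; 3 regions of electron density → sp2.
C4 — 3 σ bonds, plus one π bond. Steric number 3, so sp2.
C5 — 3 σ bonds, plus one π bond. Steric number 3, so sp2.
C6: 2 σ bonds, plus two π bonds — 2 electron domains, sp.
C7 — 3 σ bonds, plus one π bond. Steric number 3, so sp2.
C8 has 4 σ bonds: steric number 4 → sp3.
C9: 4 σ bonds — 4 electron domains, sp3.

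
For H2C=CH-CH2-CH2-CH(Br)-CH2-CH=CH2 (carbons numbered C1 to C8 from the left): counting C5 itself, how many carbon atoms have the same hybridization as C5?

C5 is sp3 (only σ bonds).
C1: sp2
C2: sp2
C3: sp3 ✓
C4: sp3 ✓
C5: sp3 ✓
C6: sp3 ✓
C7: sp2
C8: sp2
4 carbons are sp3.

4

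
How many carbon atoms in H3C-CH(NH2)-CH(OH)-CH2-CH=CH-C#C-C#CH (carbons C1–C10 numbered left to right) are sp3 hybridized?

C1: sp3 ✓
C2: sp3 ✓
C3: sp3 ✓
C4: sp3 ✓
C5: sp2
C6: sp2
C7: sp
C8: sp
C9: sp
C10: sp
C1, C2, C3, C4 → 4 sp3 carbons.

4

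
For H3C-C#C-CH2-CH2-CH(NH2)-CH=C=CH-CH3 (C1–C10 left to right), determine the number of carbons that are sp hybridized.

3

C1: sp3
C2: sp ✓
C3: sp ✓
C4: sp3
C5: sp3
C6: sp3
C7: sp2
C8: sp ✓
C9: sp2
C10: sp3
C2, C3, C8 → 3 sp carbons.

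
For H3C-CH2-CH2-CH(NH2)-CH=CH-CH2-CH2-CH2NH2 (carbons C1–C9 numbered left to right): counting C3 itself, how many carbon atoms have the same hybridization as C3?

7

C3 is sp3 (only σ bonds).
C1: sp3 ✓
C2: sp3 ✓
C3: sp3 ✓
C4: sp3 ✓
C5: sp2
C6: sp2
C7: sp3 ✓
C8: sp3 ✓
C9: sp3 ✓
7 carbons are sp3.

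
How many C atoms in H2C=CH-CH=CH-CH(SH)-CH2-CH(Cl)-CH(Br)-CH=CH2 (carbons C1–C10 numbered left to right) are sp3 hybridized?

C1: sp2
C2: sp2
C3: sp2
C4: sp2
C5: sp3 ✓
C6: sp3 ✓
C7: sp3 ✓
C8: sp3 ✓
C9: sp2
C10: sp2
C5, C6, C7, C8 → 4 sp3 carbons.

4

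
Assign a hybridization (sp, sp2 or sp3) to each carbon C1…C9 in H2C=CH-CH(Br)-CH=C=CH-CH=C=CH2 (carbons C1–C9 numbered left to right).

C1: 3 σ bonds, plus one π bond; 3 regions of electron density → sp2.
C2 has 3 σ bonds, plus one π bond: steric number 3 → sp2.
C3 is sp3: 4 σ bonds, 4 electron-density regions.
C4: 3 σ bonds, plus one π bond — 3 electron domains, sp2.
C5 — 2 σ bonds, plus two π bonds. Steric number 2, so sp.
C6: 3 σ bonds, plus one π bond — 3 electron domains, sp2.
C7: 3 σ bonds, plus one π bond; 3 regions of electron density → sp2.
C8: 2 σ bonds, plus two π bonds — 2 electron domains, sp.
C9 (3 σ bonds, plus one π bond) has steric number 3: sp2.

C1 sp2, C2 sp2, C3 sp3, C4 sp2, C5 sp, C6 sp2, C7 sp2, C8 sp, C9 sp2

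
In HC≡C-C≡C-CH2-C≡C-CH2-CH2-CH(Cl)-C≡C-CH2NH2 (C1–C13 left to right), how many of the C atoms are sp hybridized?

C1: sp ✓
C2: sp ✓
C3: sp ✓
C4: sp ✓
C5: sp3
C6: sp ✓
C7: sp ✓
C8: sp3
C9: sp3
C10: sp3
C11: sp ✓
C12: sp ✓
C13: sp3
C1, C2, C3, C4, C6, C7, C11, C12 → 8 sp carbons.

8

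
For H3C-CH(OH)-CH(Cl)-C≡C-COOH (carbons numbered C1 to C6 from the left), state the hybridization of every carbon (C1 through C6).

C1 sp3, C2 sp3, C3 sp3, C4 sp, C5 sp, C6 sp2

C1 has 4 σ bonds: steric number 4 → sp3.
C2 has 4 σ bonds: steric number 4 → sp3.
C3 has 4 σ bonds: steric number 4 → sp3.
C4 carries 2 σ bonds, plus two π bonds, giving a steric number of 2, so it is sp.
C5 — 2 σ bonds, plus two π bonds. Steric number 2, so sp.
C6 has 3 σ bonds, plus one π bond: steric number 3 → sp2.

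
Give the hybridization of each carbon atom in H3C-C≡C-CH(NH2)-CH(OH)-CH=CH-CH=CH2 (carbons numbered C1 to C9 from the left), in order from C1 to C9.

C1 has 4 σ bonds: steric number 4 → sp3.
C2 (2 σ bonds, plus two π bonds) has steric number 2: sp.
C3: 2 σ bonds, plus two π bonds — 2 electron domains, sp.
C4 (4 σ bonds) has steric number 4: sp3.
C5 (4 σ bonds) has steric number 4: sp3.
C6 carries 3 σ bonds, plus one π bond, giving a steric number of 3, so it is sp2.
C7 (3 σ bonds, plus one π bond) has steric number 3: sp2.
C8 carries 3 σ bonds, plus one π bond, giving a steric number of 3, so it is sp2.
C9 is sp2: 3 σ bonds, plus one π bond, 3 electron-density regions.

C1 sp3, C2 sp, C3 sp, C4 sp3, C5 sp3, C6 sp2, C7 sp2, C8 sp2, C9 sp2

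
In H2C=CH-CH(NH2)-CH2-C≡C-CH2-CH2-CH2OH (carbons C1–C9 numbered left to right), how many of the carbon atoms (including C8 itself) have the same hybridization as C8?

5

C8 is sp3 (only σ bonds).
C1: sp2
C2: sp2
C3: sp3 ✓
C4: sp3 ✓
C5: sp
C6: sp
C7: sp3 ✓
C8: sp3 ✓
C9: sp3 ✓
5 carbons are sp3.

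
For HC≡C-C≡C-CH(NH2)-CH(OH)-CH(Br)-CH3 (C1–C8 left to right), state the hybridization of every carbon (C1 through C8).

C1 sp, C2 sp, C3 sp, C4 sp, C5 sp3, C6 sp3, C7 sp3, C8 sp3

C1 is sp: 2 σ bonds, plus two π bonds, 2 electron-density regions.
C2 (2 σ bonds, plus two π bonds) has steric number 2: sp.
C3 has 2 σ bonds, plus two π bonds: steric number 2 → sp.
C4 carries 2 σ bonds, plus two π bonds, giving a steric number of 2, so it is sp.
C5: 4 σ bonds — 4 electron domains, sp3.
C6 — 4 σ bonds. Steric number 4, so sp3.
C7 has 4 σ bonds: steric number 4 → sp3.
C8 is sp3: 4 σ bonds, 4 electron-density regions.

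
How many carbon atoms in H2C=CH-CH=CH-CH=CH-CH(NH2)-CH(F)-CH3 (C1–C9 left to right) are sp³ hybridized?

C1: sp2
C2: sp2
C3: sp2
C4: sp2
C5: sp2
C6: sp2
C7: sp3 ✓
C8: sp3 ✓
C9: sp3 ✓
C7, C8, C9 → 3 sp3 carbons.

3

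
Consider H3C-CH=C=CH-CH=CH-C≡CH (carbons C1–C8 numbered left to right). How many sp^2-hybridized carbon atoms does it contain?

C1: sp3
C2: sp2 ✓
C3: sp
C4: sp2 ✓
C5: sp2 ✓
C6: sp2 ✓
C7: sp
C8: sp
C2, C4, C5, C6 → 4 sp2 carbons.

4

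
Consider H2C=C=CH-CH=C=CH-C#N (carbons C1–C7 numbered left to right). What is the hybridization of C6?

C6 has 3 σ bonds, plus one π bond: steric number 3 → sp2.

sp²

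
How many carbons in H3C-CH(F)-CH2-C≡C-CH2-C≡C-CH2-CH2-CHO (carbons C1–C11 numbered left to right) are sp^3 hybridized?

C1: sp3 ✓
C2: sp3 ✓
C3: sp3 ✓
C4: sp
C5: sp
C6: sp3 ✓
C7: sp
C8: sp
C9: sp3 ✓
C10: sp3 ✓
C11: sp2
C1, C2, C3, C6, C9, C10 → 6 sp3 carbons.

6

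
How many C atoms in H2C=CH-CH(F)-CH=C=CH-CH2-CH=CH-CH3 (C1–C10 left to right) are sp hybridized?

1

C1: sp2
C2: sp2
C3: sp3
C4: sp2
C5: sp ✓
C6: sp2
C7: sp3
C8: sp2
C9: sp2
C10: sp3
C5 → 1 sp carbon.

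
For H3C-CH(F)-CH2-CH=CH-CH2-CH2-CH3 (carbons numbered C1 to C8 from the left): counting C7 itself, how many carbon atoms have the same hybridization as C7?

6

C7 is sp3 (only σ bonds).
C1: sp3 ✓
C2: sp3 ✓
C3: sp3 ✓
C4: sp2
C5: sp2
C6: sp3 ✓
C7: sp3 ✓
C8: sp3 ✓
6 carbons are sp3.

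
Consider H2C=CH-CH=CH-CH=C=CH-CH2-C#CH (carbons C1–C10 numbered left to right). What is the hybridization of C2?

sp^2

C2: 3 σ bonds, plus one π bond — 3 electron domains, sp2.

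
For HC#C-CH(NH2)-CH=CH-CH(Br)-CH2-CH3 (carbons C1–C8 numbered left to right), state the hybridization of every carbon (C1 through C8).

C1 sp, C2 sp, C3 sp3, C4 sp2, C5 sp2, C6 sp3, C7 sp3, C8 sp3

C1 carries 2 σ bonds, plus two π bonds, giving a steric number of 2, so it is sp.
C2 is sp: 2 σ bonds, plus two π bonds, 2 electron-density regions.
C3 has 4 σ bonds: steric number 4 → sp3.
C4 (3 σ bonds, plus one π bond) has steric number 3: sp2.
C5 — 3 σ bonds, plus one π bond. Steric number 3, so sp2.
C6: 4 σ bonds; 4 regions of electron density → sp3.
C7 carries 4 σ bonds, giving a steric number of 4, so it is sp3.
C8: 4 σ bonds; 4 regions of electron density → sp3.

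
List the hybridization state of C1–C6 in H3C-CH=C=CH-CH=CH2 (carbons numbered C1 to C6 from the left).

C1 sp3, C2 sp2, C3 sp, C4 sp2, C5 sp2, C6 sp2

C1 (4 σ bonds) has steric number 4: sp3.
C2 — 3 σ bonds, plus one π bond. Steric number 3, so sp2.
C3: 2 σ bonds, plus two π bonds — 2 electron domains, sp.
C4 — 3 σ bonds, plus one π bond. Steric number 3, so sp2.
C5 is sp2: 3 σ bonds, plus one π bond, 3 electron-density regions.
C6 is sp2: 3 σ bonds, plus one π bond, 3 electron-density regions.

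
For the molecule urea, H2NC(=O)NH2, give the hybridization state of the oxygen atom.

sp^2

The oxygen atom has 1 σ bond and 2 lone pairs, plus one π bond: steric number 3 → sp2.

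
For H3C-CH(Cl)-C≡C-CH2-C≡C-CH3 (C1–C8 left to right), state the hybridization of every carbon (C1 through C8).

C1 — 4 σ bonds. Steric number 4, so sp3.
C2: 4 σ bonds; 4 regions of electron density → sp3.
C3: 2 σ bonds, plus two π bonds; 2 regions of electron density → sp.
C4 (2 σ bonds, plus two π bonds) has steric number 2: sp.
C5 has 4 σ bonds: steric number 4 → sp3.
C6 is sp: 2 σ bonds, plus two π bonds, 2 electron-density regions.
C7 — 2 σ bonds, plus two π bonds. Steric number 2, so sp.
C8: 4 σ bonds — 4 electron domains, sp3.

C1 sp3, C2 sp3, C3 sp, C4 sp, C5 sp3, C6 sp, C7 sp, C8 sp3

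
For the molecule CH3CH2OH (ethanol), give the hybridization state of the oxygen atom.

sp³

The oxygen atom: 2 σ bonds and 2 lone pairs; 4 regions of electron density → sp3.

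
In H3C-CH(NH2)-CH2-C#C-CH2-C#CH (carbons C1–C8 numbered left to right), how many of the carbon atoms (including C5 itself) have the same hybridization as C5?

4

C5 is sp (two π bonds).
C1: sp3
C2: sp3
C3: sp3
C4: sp ✓
C5: sp ✓
C6: sp3
C7: sp ✓
C8: sp ✓
4 carbons are sp.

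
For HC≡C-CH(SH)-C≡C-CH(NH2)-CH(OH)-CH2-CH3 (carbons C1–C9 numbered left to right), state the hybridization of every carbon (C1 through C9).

C1 — 2 σ bonds, plus two π bonds. Steric number 2, so sp.
C2 (2 σ bonds, plus two π bonds) has steric number 2: sp.
C3: 4 σ bonds; 4 regions of electron density → sp3.
C4 (2 σ bonds, plus two π bonds) has steric number 2: sp.
C5 has 2 σ bonds, plus two π bonds: steric number 2 → sp.
C6: 4 σ bonds — 4 electron domains, sp3.
C7: 4 σ bonds; 4 regions of electron density → sp3.
C8 — 4 σ bonds. Steric number 4, so sp3.
C9 — 4 σ bonds. Steric number 4, so sp3.

C1 sp, C2 sp, C3 sp3, C4 sp, C5 sp, C6 sp3, C7 sp3, C8 sp3, C9 sp3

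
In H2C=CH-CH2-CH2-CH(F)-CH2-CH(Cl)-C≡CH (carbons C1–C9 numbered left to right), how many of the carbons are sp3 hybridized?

5

C1: sp2
C2: sp2
C3: sp3 ✓
C4: sp3 ✓
C5: sp3 ✓
C6: sp3 ✓
C7: sp3 ✓
C8: sp
C9: sp
C3, C4, C5, C6, C7 → 5 sp3 carbons.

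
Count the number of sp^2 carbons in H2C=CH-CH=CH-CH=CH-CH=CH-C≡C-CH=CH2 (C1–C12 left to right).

C1: sp2 ✓
C2: sp2 ✓
C3: sp2 ✓
C4: sp2 ✓
C5: sp2 ✓
C6: sp2 ✓
C7: sp2 ✓
C8: sp2 ✓
C9: sp
C10: sp
C11: sp2 ✓
C12: sp2 ✓
C1, C2, C3, C4, C5, C6, C7, C8, C11, C12 → 10 sp2 carbons.

10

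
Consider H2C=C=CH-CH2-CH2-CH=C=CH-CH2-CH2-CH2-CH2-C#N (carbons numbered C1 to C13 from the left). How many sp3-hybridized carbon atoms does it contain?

6

C1: sp2
C2: sp
C3: sp2
C4: sp3 ✓
C5: sp3 ✓
C6: sp2
C7: sp
C8: sp2
C9: sp3 ✓
C10: sp3 ✓
C11: sp3 ✓
C12: sp3 ✓
C13: sp
C4, C5, C9, C10, C11, C12 → 6 sp3 carbons.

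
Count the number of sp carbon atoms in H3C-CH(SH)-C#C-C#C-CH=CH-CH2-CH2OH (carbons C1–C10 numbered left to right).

4

C1: sp3
C2: sp3
C3: sp ✓
C4: sp ✓
C5: sp ✓
C6: sp ✓
C7: sp2
C8: sp2
C9: sp3
C10: sp3
C3, C4, C5, C6 → 4 sp carbons.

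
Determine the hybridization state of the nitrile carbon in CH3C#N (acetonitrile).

The nitrile carbon has 2 σ bonds, plus two π bonds: steric number 2 → sp.

sp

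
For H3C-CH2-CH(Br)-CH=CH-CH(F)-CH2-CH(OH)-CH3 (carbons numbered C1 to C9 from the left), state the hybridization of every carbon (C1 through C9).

C1: 4 σ bonds; 4 regions of electron density → sp3.
C2 carries 4 σ bonds, giving a steric number of 4, so it is sp3.
C3 (4 σ bonds) has steric number 4: sp3.
C4 (3 σ bonds, plus one π bond) has steric number 3: sp2.
C5 — 3 σ bonds, plus one π bond. Steric number 3, so sp2.
C6 is sp3: 4 σ bonds, 4 electron-density regions.
C7 has 4 σ bonds: steric number 4 → sp3.
C8 (4 σ bonds) has steric number 4: sp3.
C9: 4 σ bonds — 4 electron domains, sp3.

C1 sp3, C2 sp3, C3 sp3, C4 sp2, C5 sp2, C6 sp3, C7 sp3, C8 sp3, C9 sp3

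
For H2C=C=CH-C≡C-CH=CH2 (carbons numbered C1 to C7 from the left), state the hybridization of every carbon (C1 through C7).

C1 — 3 σ bonds, plus one π bond. Steric number 3, so sp2.
C2: 2 σ bonds, plus two π bonds; 2 regions of electron density → sp.
C3: 3 σ bonds, plus one π bond — 3 electron domains, sp2.
C4 is sp: 2 σ bonds, plus two π bonds, 2 electron-density regions.
C5: 2 σ bonds, plus two π bonds; 2 regions of electron density → sp.
C6 carries 3 σ bonds, plus one π bond, giving a steric number of 3, so it is sp2.
C7: 3 σ bonds, plus one π bond; 3 regions of electron density → sp2.

C1 sp2, C2 sp, C3 sp2, C4 sp, C5 sp, C6 sp2, C7 sp2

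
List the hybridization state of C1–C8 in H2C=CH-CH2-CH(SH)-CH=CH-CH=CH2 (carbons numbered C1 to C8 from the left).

C1 is sp2: 3 σ bonds, plus one π bond, 3 electron-density regions.
C2 — 3 σ bonds, plus one π bond. Steric number 3, so sp2.
C3 carries 4 σ bonds, giving a steric number of 4, so it is sp3.
C4 carries 4 σ bonds, giving a steric number of 4, so it is sp3.
C5 has 3 σ bonds, plus one π bond: steric number 3 → sp2.
C6: 3 σ bonds, plus one π bond; 3 regions of electron density → sp2.
C7 has 3 σ bonds, plus one π bond: steric number 3 → sp2.
C8 — 3 σ bonds, plus one π bond. Steric number 3, so sp2.

C1 sp2, C2 sp2, C3 sp3, C4 sp3, C5 sp2, C6 sp2, C7 sp2, C8 sp2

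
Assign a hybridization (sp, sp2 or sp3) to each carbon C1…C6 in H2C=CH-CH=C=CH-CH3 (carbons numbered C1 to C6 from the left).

C1 sp2, C2 sp2, C3 sp2, C4 sp, C5 sp2, C6 sp3

C1 carries 3 σ bonds, plus one π bond, giving a steric number of 3, so it is sp2.
C2 (3 σ bonds, plus one π bond) has steric number 3: sp2.
C3 has 3 σ bonds, plus one π bond: steric number 3 → sp2.
C4 — 2 σ bonds, plus two π bonds. Steric number 2, so sp.
C5: 3 σ bonds, plus one π bond; 3 regions of electron density → sp2.
C6 carries 4 σ bonds, giving a steric number of 4, so it is sp3.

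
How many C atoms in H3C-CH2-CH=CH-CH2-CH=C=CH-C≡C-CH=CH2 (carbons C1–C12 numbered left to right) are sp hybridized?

3

C1: sp3
C2: sp3
C3: sp2
C4: sp2
C5: sp3
C6: sp2
C7: sp ✓
C8: sp2
C9: sp ✓
C10: sp ✓
C11: sp2
C12: sp2
C7, C9, C10 → 3 sp carbons.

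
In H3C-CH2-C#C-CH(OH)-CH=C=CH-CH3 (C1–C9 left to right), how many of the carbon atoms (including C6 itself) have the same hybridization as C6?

2

C6 is sp2 (one π bond).
C1: sp3
C2: sp3
C3: sp
C4: sp
C5: sp3
C6: sp2 ✓
C7: sp
C8: sp2 ✓
C9: sp3
2 carbons are sp2.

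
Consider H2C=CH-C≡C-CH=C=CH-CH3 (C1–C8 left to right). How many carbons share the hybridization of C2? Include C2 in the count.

4

C2 is sp2 (one π bond).
C1: sp2 ✓
C2: sp2 ✓
C3: sp
C4: sp
C5: sp2 ✓
C6: sp
C7: sp2 ✓
C8: sp3
4 carbons are sp2.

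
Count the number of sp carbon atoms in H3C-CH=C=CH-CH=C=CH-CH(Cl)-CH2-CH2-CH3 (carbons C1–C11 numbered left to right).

2

C1: sp3
C2: sp2
C3: sp ✓
C4: sp2
C5: sp2
C6: sp ✓
C7: sp2
C8: sp3
C9: sp3
C10: sp3
C11: sp3
C3, C6 → 2 sp carbons.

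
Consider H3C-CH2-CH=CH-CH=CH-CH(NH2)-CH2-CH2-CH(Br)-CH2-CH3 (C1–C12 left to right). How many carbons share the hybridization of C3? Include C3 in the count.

C3 is sp2 (one π bond).
C1: sp3
C2: sp3
C3: sp2 ✓
C4: sp2 ✓
C5: sp2 ✓
C6: sp2 ✓
C7: sp3
C8: sp3
C9: sp3
C10: sp3
C11: sp3
C12: sp3
4 carbons are sp2.

4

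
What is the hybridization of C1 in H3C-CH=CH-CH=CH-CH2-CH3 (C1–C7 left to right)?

sp3

C1 has 4 σ bonds: steric number 4 → sp3.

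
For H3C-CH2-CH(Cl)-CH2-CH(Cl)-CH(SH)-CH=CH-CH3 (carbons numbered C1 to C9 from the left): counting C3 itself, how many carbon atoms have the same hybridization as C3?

7

C3 is sp3 (only σ bonds).
C1: sp3 ✓
C2: sp3 ✓
C3: sp3 ✓
C4: sp3 ✓
C5: sp3 ✓
C6: sp3 ✓
C7: sp2
C8: sp2
C9: sp3 ✓
7 carbons are sp3.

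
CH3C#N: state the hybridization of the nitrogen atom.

sp

N has one σ bond and one lone pair: steric number 2 → sp.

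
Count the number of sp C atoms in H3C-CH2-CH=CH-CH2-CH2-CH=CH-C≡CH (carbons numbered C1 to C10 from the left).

2

C1: sp3
C2: sp3
C3: sp2
C4: sp2
C5: sp3
C6: sp3
C7: sp2
C8: sp2
C9: sp ✓
C10: sp ✓
C9, C10 → 2 sp carbons.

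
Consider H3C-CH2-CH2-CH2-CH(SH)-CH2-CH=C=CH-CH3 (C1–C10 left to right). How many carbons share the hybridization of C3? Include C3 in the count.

C3 is sp3 (only σ bonds).
C1: sp3 ✓
C2: sp3 ✓
C3: sp3 ✓
C4: sp3 ✓
C5: sp3 ✓
C6: sp3 ✓
C7: sp2
C8: sp
C9: sp2
C10: sp3 ✓
7 carbons are sp3.

7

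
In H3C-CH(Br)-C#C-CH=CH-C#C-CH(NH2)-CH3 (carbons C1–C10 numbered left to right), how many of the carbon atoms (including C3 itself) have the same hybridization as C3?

4

C3 is sp (two π bonds).
C1: sp3
C2: sp3
C3: sp ✓
C4: sp ✓
C5: sp2
C6: sp2
C7: sp ✓
C8: sp ✓
C9: sp3
C10: sp3
4 carbons are sp.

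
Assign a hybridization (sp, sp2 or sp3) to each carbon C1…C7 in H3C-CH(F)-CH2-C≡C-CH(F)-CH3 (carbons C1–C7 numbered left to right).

C1: 4 σ bonds — 4 electron domains, sp3.
C2 is sp3: 4 σ bonds, 4 electron-density regions.
C3 — 4 σ bonds. Steric number 4, so sp3.
C4 (2 σ bonds, plus two π bonds) has steric number 2: sp.
C5: 2 σ bonds, plus two π bonds — 2 electron domains, sp.
C6 (4 σ bonds) has steric number 4: sp3.
C7 is sp3: 4 σ bonds, 4 electron-density regions.

C1 sp3, C2 sp3, C3 sp3, C4 sp, C5 sp, C6 sp3, C7 sp3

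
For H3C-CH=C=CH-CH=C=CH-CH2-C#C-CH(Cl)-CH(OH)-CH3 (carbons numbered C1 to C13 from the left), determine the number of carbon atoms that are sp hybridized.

4

C1: sp3
C2: sp2
C3: sp ✓
C4: sp2
C5: sp2
C6: sp ✓
C7: sp2
C8: sp3
C9: sp ✓
C10: sp ✓
C11: sp3
C12: sp3
C13: sp3
C3, C6, C9, C10 → 4 sp carbons.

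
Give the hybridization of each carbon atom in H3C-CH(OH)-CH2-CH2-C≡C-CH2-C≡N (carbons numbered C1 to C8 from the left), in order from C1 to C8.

C1 sp3, C2 sp3, C3 sp3, C4 sp3, C5 sp, C6 sp, C7 sp3, C8 sp

C1: 4 σ bonds — 4 electron domains, sp3.
C2 is sp3: 4 σ bonds, 4 electron-density regions.
C3: 4 σ bonds; 4 regions of electron density → sp3.
C4: 4 σ bonds — 4 electron domains, sp3.
C5 (2 σ bonds, plus two π bonds) has steric number 2: sp.
C6 has 2 σ bonds, plus two π bonds: steric number 2 → sp.
C7: 4 σ bonds; 4 regions of electron density → sp3.
C8 — 2 σ bonds, plus two π bonds. Steric number 2, so sp.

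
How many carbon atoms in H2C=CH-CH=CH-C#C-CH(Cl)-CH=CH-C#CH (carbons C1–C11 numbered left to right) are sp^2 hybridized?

C1: sp2 ✓
C2: sp2 ✓
C3: sp2 ✓
C4: sp2 ✓
C5: sp
C6: sp
C7: sp3
C8: sp2 ✓
C9: sp2 ✓
C10: sp
C11: sp
C1, C2, C3, C4, C8, C9 → 6 sp2 carbons.

6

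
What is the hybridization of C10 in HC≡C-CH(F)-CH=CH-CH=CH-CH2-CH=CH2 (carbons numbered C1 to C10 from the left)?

C10: 3 σ bonds, plus one π bond; 3 regions of electron density → sp2.

sp²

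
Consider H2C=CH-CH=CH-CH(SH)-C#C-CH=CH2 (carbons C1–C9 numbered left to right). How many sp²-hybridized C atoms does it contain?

6

C1: sp2 ✓
C2: sp2 ✓
C3: sp2 ✓
C4: sp2 ✓
C5: sp3
C6: sp
C7: sp
C8: sp2 ✓
C9: sp2 ✓
C1, C2, C3, C4, C8, C9 → 6 sp2 carbons.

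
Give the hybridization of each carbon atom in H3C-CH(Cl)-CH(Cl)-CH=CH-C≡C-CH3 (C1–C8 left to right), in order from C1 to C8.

C1 sp3, C2 sp3, C3 sp3, C4 sp2, C5 sp2, C6 sp, C7 sp, C8 sp3

C1 — 4 σ bonds. Steric number 4, so sp3.
C2 (4 σ bonds) has steric number 4: sp3.
C3 is sp3: 4 σ bonds, 4 electron-density regions.
C4 is sp2: 3 σ bonds, plus one π bond, 3 electron-density regions.
C5 — 3 σ bonds, plus one π bond. Steric number 3, so sp2.
C6 is sp: 2 σ bonds, plus two π bonds, 2 electron-density regions.
C7: 2 σ bonds, plus two π bonds; 2 regions of electron density → sp.
C8 (4 σ bonds) has steric number 4: sp3.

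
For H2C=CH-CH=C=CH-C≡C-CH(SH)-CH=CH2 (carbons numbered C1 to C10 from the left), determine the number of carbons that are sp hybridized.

C1: sp2
C2: sp2
C3: sp2
C4: sp ✓
C5: sp2
C6: sp ✓
C7: sp ✓
C8: sp3
C9: sp2
C10: sp2
C4, C6, C7 → 3 sp carbons.

3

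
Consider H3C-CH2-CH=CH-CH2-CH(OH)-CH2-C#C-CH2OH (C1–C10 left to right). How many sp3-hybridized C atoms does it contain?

6

C1: sp3 ✓
C2: sp3 ✓
C3: sp2
C4: sp2
C5: sp3 ✓
C6: sp3 ✓
C7: sp3 ✓
C8: sp
C9: sp
C10: sp3 ✓
C1, C2, C5, C6, C7, C10 → 6 sp3 carbons.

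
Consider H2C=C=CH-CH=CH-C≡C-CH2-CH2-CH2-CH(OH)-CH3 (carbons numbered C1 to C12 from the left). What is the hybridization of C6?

C6 is sp: 2 σ bonds, plus two π bonds, 2 electron-density regions.

sp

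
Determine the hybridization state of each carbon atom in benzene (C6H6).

Every ring carbon has three σ bonds and contributes one p electron to the aromatic π system.

sp^2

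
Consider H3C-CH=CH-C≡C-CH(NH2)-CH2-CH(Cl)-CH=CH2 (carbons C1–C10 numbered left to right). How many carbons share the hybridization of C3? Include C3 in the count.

C3 is sp2 (one π bond).
C1: sp3
C2: sp2 ✓
C3: sp2 ✓
C4: sp
C5: sp
C6: sp3
C7: sp3
C8: sp3
C9: sp2 ✓
C10: sp2 ✓
4 carbons are sp2.

4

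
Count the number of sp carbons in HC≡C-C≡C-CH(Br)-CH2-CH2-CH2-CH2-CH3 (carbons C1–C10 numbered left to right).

4

C1: sp ✓
C2: sp ✓
C3: sp ✓
C4: sp ✓
C5: sp3
C6: sp3
C7: sp3
C8: sp3
C9: sp3
C10: sp3
C1, C2, C3, C4 → 4 sp carbons.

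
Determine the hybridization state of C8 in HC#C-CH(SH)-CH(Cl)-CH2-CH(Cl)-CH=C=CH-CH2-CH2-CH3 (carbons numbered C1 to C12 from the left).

C8 — 2 σ bonds, plus two π bonds. Steric number 2, so sp.

sp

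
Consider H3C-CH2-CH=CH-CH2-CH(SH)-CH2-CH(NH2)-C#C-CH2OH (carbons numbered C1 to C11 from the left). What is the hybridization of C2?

C2: 4 σ bonds — 4 electron domains, sp3.

sp3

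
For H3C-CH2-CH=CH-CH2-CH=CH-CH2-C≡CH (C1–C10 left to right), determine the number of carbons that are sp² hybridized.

C1: sp3
C2: sp3
C3: sp2 ✓
C4: sp2 ✓
C5: sp3
C6: sp2 ✓
C7: sp2 ✓
C8: sp3
C9: sp
C10: sp
C3, C4, C6, C7 → 4 sp2 carbons.

4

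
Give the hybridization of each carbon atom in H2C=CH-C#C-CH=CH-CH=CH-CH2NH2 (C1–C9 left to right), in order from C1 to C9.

C1 sp2, C2 sp2, C3 sp, C4 sp, C5 sp2, C6 sp2, C7 sp2, C8 sp2, C9 sp3

C1: 3 σ bonds, plus one π bond; 3 regions of electron density → sp2.
C2 carries 3 σ bonds, plus one π bond, giving a steric number of 3, so it is sp2.
C3 (2 σ bonds, plus two π bonds) has steric number 2: sp.
C4: 2 σ bonds, plus two π bonds; 2 regions of electron density → sp.
C5 carries 3 σ bonds, plus one π bond, giving a steric number of 3, so it is sp2.
C6 — 3 σ bonds, plus one π bond. Steric number 3, so sp2.
C7 (3 σ bonds, plus one π bond) has steric number 3: sp2.
C8 (3 σ bonds, plus one π bond) has steric number 3: sp2.
C9 is sp3: 4 σ bonds, 4 electron-density regions.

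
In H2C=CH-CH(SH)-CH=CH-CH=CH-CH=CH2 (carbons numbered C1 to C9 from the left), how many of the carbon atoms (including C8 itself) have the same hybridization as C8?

8

C8 is sp2 (one π bond).
C1: sp2 ✓
C2: sp2 ✓
C3: sp3
C4: sp2 ✓
C5: sp2 ✓
C6: sp2 ✓
C7: sp2 ✓
C8: sp2 ✓
C9: sp2 ✓
8 carbons are sp2.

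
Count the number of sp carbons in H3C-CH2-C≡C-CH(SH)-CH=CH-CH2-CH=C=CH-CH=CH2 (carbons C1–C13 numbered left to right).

C1: sp3
C2: sp3
C3: sp ✓
C4: sp ✓
C5: sp3
C6: sp2
C7: sp2
C8: sp3
C9: sp2
C10: sp ✓
C11: sp2
C12: sp2
C13: sp2
C3, C4, C10 → 3 sp carbons.

3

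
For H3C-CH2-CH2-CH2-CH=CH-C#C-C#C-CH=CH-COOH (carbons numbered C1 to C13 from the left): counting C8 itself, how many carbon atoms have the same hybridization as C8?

4

C8 is sp (two π bonds).
C1: sp3
C2: sp3
C3: sp3
C4: sp3
C5: sp2
C6: sp2
C7: sp ✓
C8: sp ✓
C9: sp ✓
C10: sp ✓
C11: sp2
C12: sp2
C13: sp2
4 carbons are sp.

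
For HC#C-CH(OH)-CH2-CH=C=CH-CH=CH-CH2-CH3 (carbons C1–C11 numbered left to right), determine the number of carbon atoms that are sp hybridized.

C1: sp ✓
C2: sp ✓
C3: sp3
C4: sp3
C5: sp2
C6: sp ✓
C7: sp2
C8: sp2
C9: sp2
C10: sp3
C11: sp3
C1, C2, C6 → 3 sp carbons.

3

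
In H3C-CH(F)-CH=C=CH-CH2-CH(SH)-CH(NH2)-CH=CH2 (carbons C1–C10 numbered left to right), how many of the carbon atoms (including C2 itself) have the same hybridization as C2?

5

C2 is sp3 (only σ bonds).
C1: sp3 ✓
C2: sp3 ✓
C3: sp2
C4: sp
C5: sp2
C6: sp3 ✓
C7: sp3 ✓
C8: sp3 ✓
C9: sp2
C10: sp2
5 carbons are sp3.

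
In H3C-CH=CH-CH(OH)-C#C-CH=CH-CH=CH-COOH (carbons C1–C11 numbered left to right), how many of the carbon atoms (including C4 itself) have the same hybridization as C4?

C4 is sp3 (only σ bonds).
C1: sp3 ✓
C2: sp2
C3: sp2
C4: sp3 ✓
C5: sp
C6: sp
C7: sp2
C8: sp2
C9: sp2
C10: sp2
C11: sp2
2 carbons are sp3.

2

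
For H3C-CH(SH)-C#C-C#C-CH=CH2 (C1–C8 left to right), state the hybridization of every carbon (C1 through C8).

C1 sp3, C2 sp3, C3 sp, C4 sp, C5 sp, C6 sp, C7 sp2, C8 sp2

C1 is sp3: 4 σ bonds, 4 electron-density regions.
C2: 4 σ bonds — 4 electron domains, sp3.
C3 is sp: 2 σ bonds, plus two π bonds, 2 electron-density regions.
C4 (2 σ bonds, plus two π bonds) has steric number 2: sp.
C5 — 2 σ bonds, plus two π bonds. Steric number 2, so sp.
C6 (2 σ bonds, plus two π bonds) has steric number 2: sp.
C7 carries 3 σ bonds, plus one π bond, giving a steric number of 3, so it is sp2.
C8: 3 σ bonds, plus one π bond — 3 electron domains, sp2.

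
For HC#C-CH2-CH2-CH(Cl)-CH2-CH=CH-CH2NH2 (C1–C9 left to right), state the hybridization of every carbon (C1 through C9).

C1: 2 σ bonds, plus two π bonds — 2 electron domains, sp.
C2 is sp: 2 σ bonds, plus two π bonds, 2 electron-density regions.
C3: 4 σ bonds; 4 regions of electron density → sp3.
C4 is sp3: 4 σ bonds, 4 electron-density regions.
C5 carries 4 σ bonds, giving a steric number of 4, so it is sp3.
C6 carries 4 σ bonds, giving a steric number of 4, so it is sp3.
C7: 3 σ bonds, plus one π bond — 3 electron domains, sp2.
C8 — 3 σ bonds, plus one π bond. Steric number 3, so sp2.
C9 is sp3: 4 σ bonds, 4 electron-density regions.

C1 sp, C2 sp, C3 sp3, C4 sp3, C5 sp3, C6 sp3, C7 sp2, C8 sp2, C9 sp3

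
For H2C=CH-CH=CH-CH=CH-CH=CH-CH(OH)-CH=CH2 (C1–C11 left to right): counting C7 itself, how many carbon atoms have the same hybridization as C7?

C7 is sp2 (one π bond).
C1: sp2 ✓
C2: sp2 ✓
C3: sp2 ✓
C4: sp2 ✓
C5: sp2 ✓
C6: sp2 ✓
C7: sp2 ✓
C8: sp2 ✓
C9: sp3
C10: sp2 ✓
C11: sp2 ✓
10 carbons are sp2.

10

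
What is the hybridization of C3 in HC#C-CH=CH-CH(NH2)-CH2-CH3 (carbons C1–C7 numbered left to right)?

C3 — 3 σ bonds, plus one π bond. Steric number 3, so sp2.

sp2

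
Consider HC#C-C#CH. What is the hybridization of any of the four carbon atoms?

sp

Every carbon is part of a C≡C triple bond: two σ regions → sp.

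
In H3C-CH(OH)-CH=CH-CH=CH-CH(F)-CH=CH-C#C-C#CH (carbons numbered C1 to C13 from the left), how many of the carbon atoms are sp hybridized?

C1: sp3
C2: sp3
C3: sp2
C4: sp2
C5: sp2
C6: sp2
C7: sp3
C8: sp2
C9: sp2
C10: sp ✓
C11: sp ✓
C12: sp ✓
C13: sp ✓
C10, C11, C12, C13 → 4 sp carbons.

4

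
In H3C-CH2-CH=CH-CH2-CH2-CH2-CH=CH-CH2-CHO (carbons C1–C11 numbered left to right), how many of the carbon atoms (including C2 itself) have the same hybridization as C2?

C2 is sp3 (only σ bonds).
C1: sp3 ✓
C2: sp3 ✓
C3: sp2
C4: sp2
C5: sp3 ✓
C6: sp3 ✓
C7: sp3 ✓
C8: sp2
C9: sp2
C10: sp3 ✓
C11: sp2
6 carbons are sp3.

6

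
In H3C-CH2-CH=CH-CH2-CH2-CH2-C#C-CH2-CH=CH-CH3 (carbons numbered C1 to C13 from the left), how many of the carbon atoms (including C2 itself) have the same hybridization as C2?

C2 is sp3 (only σ bonds).
C1: sp3 ✓
C2: sp3 ✓
C3: sp2
C4: sp2
C5: sp3 ✓
C6: sp3 ✓
C7: sp3 ✓
C8: sp
C9: sp
C10: sp3 ✓
C11: sp2
C12: sp2
C13: sp3 ✓
7 carbons are sp3.

7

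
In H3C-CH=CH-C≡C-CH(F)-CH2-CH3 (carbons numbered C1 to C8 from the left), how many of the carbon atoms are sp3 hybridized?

4

C1: sp3 ✓
C2: sp2
C3: sp2
C4: sp
C5: sp
C6: sp3 ✓
C7: sp3 ✓
C8: sp3 ✓
C1, C6, C7, C8 → 4 sp3 carbons.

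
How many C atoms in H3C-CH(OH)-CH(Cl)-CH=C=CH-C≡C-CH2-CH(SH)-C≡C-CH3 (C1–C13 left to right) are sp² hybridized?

2

C1: sp3
C2: sp3
C3: sp3
C4: sp2 ✓
C5: sp
C6: sp2 ✓
C7: sp
C8: sp
C9: sp3
C10: sp3
C11: sp
C12: sp
C13: sp3
C4, C6 → 2 sp2 carbons.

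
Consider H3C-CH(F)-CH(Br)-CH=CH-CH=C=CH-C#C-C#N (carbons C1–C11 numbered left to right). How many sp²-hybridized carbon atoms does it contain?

4

C1: sp3
C2: sp3
C3: sp3
C4: sp2 ✓
C5: sp2 ✓
C6: sp2 ✓
C7: sp
C8: sp2 ✓
C9: sp
C10: sp
C11: sp
C4, C5, C6, C8 → 4 sp2 carbons.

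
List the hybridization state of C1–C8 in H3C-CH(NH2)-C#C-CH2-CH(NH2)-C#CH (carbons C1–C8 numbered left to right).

C1 sp3, C2 sp3, C3 sp, C4 sp, C5 sp3, C6 sp3, C7 sp, C8 sp

C1: 4 σ bonds — 4 electron domains, sp3.
C2: 4 σ bonds — 4 electron domains, sp3.
C3: 2 σ bonds, plus two π bonds; 2 regions of electron density → sp.
C4 has 2 σ bonds, plus two π bonds: steric number 2 → sp.
C5 (4 σ bonds) has steric number 4: sp3.
C6 has 4 σ bonds: steric number 4 → sp3.
C7 (2 σ bonds, plus two π bonds) has steric number 2: sp.
C8 — 2 σ bonds, plus two π bonds. Steric number 2, so sp.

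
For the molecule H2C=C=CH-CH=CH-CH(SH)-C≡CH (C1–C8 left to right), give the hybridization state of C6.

sp³

C6 — 4 σ bonds. Steric number 4, so sp3.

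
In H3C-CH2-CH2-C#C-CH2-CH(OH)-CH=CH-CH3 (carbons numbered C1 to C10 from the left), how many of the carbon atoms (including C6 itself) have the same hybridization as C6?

C6 is sp3 (only σ bonds).
C1: sp3 ✓
C2: sp3 ✓
C3: sp3 ✓
C4: sp
C5: sp
C6: sp3 ✓
C7: sp3 ✓
C8: sp2
C9: sp2
C10: sp3 ✓
6 carbons are sp3.

6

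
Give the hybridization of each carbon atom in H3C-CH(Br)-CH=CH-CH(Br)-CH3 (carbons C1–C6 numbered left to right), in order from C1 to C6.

C1 — 4 σ bonds. Steric number 4, so sp3.
C2: 4 σ bonds — 4 electron domains, sp3.
C3 is sp2: 3 σ bonds, plus one π bond, 3 electron-density regions.
C4 is sp2: 3 σ bonds, plus one π bond, 3 electron-density regions.
C5 (4 σ bonds) has steric number 4: sp3.
C6 — 4 σ bonds. Steric number 4, so sp3.

C1 sp3, C2 sp3, C3 sp2, C4 sp2, C5 sp3, C6 sp3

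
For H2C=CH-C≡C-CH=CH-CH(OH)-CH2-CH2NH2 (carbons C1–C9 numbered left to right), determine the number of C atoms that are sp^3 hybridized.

3

C1: sp2
C2: sp2
C3: sp
C4: sp
C5: sp2
C6: sp2
C7: sp3 ✓
C8: sp3 ✓
C9: sp3 ✓
C7, C8, C9 → 3 sp3 carbons.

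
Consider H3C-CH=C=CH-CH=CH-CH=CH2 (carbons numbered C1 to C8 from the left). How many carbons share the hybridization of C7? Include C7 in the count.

C7 is sp2 (one π bond).
C1: sp3
C2: sp2 ✓
C3: sp
C4: sp2 ✓
C5: sp2 ✓
C6: sp2 ✓
C7: sp2 ✓
C8: sp2 ✓
6 carbons are sp2.

6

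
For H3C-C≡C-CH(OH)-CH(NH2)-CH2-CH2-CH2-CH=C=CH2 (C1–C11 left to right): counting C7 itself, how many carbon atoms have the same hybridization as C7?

6

C7 is sp3 (only σ bonds).
C1: sp3 ✓
C2: sp
C3: sp
C4: sp3 ✓
C5: sp3 ✓
C6: sp3 ✓
C7: sp3 ✓
C8: sp3 ✓
C9: sp2
C10: sp
C11: sp2
6 carbons are sp3.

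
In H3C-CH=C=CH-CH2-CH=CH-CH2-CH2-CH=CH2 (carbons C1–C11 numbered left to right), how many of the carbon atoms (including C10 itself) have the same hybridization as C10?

C10 is sp2 (one π bond).
C1: sp3
C2: sp2 ✓
C3: sp
C4: sp2 ✓
C5: sp3
C6: sp2 ✓
C7: sp2 ✓
C8: sp3
C9: sp3
C10: sp2 ✓
C11: sp2 ✓
6 carbons are sp2.

6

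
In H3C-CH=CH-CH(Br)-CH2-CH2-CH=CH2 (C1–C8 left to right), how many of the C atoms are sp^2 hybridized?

C1: sp3
C2: sp2 ✓
C3: sp2 ✓
C4: sp3
C5: sp3
C6: sp3
C7: sp2 ✓
C8: sp2 ✓
C2, C3, C7, C8 → 4 sp2 carbons.

4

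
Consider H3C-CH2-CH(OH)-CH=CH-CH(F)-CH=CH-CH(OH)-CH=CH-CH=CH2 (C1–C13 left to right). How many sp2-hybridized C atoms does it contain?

C1: sp3
C2: sp3
C3: sp3
C4: sp2 ✓
C5: sp2 ✓
C6: sp3
C7: sp2 ✓
C8: sp2 ✓
C9: sp3
C10: sp2 ✓
C11: sp2 ✓
C12: sp2 ✓
C13: sp2 ✓
C4, C5, C7, C8, C10, C11, C12, C13 → 8 sp2 carbons.

8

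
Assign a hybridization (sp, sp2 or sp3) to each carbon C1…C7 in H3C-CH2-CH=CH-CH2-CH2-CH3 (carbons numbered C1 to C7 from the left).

C1 sp3, C2 sp3, C3 sp2, C4 sp2, C5 sp3, C6 sp3, C7 sp3

C1: 4 σ bonds; 4 regions of electron density → sp3.
C2 — 4 σ bonds. Steric number 4, so sp3.
C3 carries 3 σ bonds, plus one π bond, giving a steric number of 3, so it is sp2.
C4 has 3 σ bonds, plus one π bond: steric number 3 → sp2.
C5: 4 σ bonds — 4 electron domains, sp3.
C6 is sp3: 4 σ bonds, 4 electron-density regions.
C7: 4 σ bonds; 4 regions of electron density → sp3.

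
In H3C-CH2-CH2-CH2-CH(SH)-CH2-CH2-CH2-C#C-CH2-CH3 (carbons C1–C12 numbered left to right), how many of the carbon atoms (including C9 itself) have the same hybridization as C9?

2

C9 is sp (two π bonds).
C1: sp3
C2: sp3
C3: sp3
C4: sp3
C5: sp3
C6: sp3
C7: sp3
C8: sp3
C9: sp ✓
C10: sp ✓
C11: sp3
C12: sp3
2 carbons are sp.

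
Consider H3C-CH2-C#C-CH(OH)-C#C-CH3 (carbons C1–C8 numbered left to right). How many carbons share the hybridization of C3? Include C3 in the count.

4

C3 is sp (two π bonds).
C1: sp3
C2: sp3
C3: sp ✓
C4: sp ✓
C5: sp3
C6: sp ✓
C7: sp ✓
C8: sp3
4 carbons are sp.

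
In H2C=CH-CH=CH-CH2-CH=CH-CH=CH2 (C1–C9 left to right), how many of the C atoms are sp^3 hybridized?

C1: sp2
C2: sp2
C3: sp2
C4: sp2
C5: sp3 ✓
C6: sp2
C7: sp2
C8: sp2
C9: sp2
C5 → 1 sp3 carbon.

1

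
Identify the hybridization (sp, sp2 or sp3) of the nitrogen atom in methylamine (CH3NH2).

Three σ bonds + one lone pair = steric number 4 → sp3.

sp^3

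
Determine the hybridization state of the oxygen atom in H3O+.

sp^3

Three σ bonds + one lone pair = steric number 4 → sp3.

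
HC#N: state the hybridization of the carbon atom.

sp

The carbon atom: 2 σ bonds, plus two π bonds; 2 regions of electron density → sp.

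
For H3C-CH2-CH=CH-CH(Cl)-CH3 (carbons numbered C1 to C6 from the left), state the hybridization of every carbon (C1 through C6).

C1 sp3, C2 sp3, C3 sp2, C4 sp2, C5 sp3, C6 sp3

C1: 4 σ bonds; 4 regions of electron density → sp3.
C2 carries 4 σ bonds, giving a steric number of 4, so it is sp3.
C3 (3 σ bonds, plus one π bond) has steric number 3: sp2.
C4 is sp2: 3 σ bonds, plus one π bond, 3 electron-density regions.
C5 (4 σ bonds) has steric number 4: sp3.
C6: 4 σ bonds — 4 electron domains, sp3.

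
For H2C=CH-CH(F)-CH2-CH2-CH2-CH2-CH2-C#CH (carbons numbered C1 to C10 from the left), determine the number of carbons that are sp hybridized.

C1: sp2
C2: sp2
C3: sp3
C4: sp3
C5: sp3
C6: sp3
C7: sp3
C8: sp3
C9: sp ✓
C10: sp ✓
C9, C10 → 2 sp carbons.

2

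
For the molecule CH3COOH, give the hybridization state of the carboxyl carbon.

The carboxyl carbon — 3 σ bonds, plus one π bond. Steric number 3, so sp2.

sp2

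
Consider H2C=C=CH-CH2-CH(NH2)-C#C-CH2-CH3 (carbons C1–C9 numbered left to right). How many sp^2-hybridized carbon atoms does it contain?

2

C1: sp2 ✓
C2: sp
C3: sp2 ✓
C4: sp3
C5: sp3
C6: sp
C7: sp
C8: sp3
C9: sp3
C1, C3 → 2 sp2 carbons.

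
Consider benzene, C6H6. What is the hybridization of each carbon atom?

Every ring carbon has three σ bonds and contributes one p electron to the aromatic π system.

sp^2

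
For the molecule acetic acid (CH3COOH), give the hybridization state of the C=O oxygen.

sp^2

The C=O oxygen: 1 σ bond and 2 lone pairs, plus one π bond; 3 regions of electron density → sp2.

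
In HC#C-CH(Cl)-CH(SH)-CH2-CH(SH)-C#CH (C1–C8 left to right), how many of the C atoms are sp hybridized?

C1: sp ✓
C2: sp ✓
C3: sp3
C4: sp3
C5: sp3
C6: sp3
C7: sp ✓
C8: sp ✓
C1, C2, C7, C8 → 4 sp carbons.

4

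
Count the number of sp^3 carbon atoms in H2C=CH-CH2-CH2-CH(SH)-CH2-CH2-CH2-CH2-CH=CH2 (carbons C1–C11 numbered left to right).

C1: sp2
C2: sp2
C3: sp3 ✓
C4: sp3 ✓
C5: sp3 ✓
C6: sp3 ✓
C7: sp3 ✓
C8: sp3 ✓
C9: sp3 ✓
C10: sp2
C11: sp2
C3, C4, C5, C6, C7, C8, C9 → 7 sp3 carbons.

7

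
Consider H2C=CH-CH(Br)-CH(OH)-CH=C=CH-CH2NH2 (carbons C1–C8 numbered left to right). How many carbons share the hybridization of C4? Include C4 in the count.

C4 is sp3 (only σ bonds).
C1: sp2
C2: sp2
C3: sp3 ✓
C4: sp3 ✓
C5: sp2
C6: sp
C7: sp2
C8: sp3 ✓
3 carbons are sp3.

3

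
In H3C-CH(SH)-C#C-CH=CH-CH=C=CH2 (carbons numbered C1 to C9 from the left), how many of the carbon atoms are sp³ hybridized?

C1: sp3 ✓
C2: sp3 ✓
C3: sp
C4: sp
C5: sp2
C6: sp2
C7: sp2
C8: sp
C9: sp2
C1, C2 → 2 sp3 carbons.

2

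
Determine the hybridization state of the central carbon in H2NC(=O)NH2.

sp²

The central carbon: 3 σ bonds, plus one π bond — 3 electron domains, sp2.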